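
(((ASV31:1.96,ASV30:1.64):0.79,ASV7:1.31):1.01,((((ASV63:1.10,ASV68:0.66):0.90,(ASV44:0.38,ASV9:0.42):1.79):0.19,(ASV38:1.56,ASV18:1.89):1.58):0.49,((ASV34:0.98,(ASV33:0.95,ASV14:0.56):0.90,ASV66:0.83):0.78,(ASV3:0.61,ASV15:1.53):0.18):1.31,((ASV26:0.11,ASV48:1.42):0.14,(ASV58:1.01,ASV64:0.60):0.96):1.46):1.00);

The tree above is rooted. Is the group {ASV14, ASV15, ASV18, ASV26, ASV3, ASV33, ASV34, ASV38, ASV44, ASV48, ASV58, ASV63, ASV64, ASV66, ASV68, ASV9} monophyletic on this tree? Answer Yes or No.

The most recent common ancestor of these taxa subtends ((((ASV63,ASV68),(ASV44,ASV9)),(ASV38,ASV18)),((ASV34,(ASV33,ASV14),ASV66),(ASV3,ASV15)),((ASV26,ASV48),(ASV58,ASV64))).
That clade has exactly 16 tips — every listed taxon and nothing else — so the group is monophyletic.

Yes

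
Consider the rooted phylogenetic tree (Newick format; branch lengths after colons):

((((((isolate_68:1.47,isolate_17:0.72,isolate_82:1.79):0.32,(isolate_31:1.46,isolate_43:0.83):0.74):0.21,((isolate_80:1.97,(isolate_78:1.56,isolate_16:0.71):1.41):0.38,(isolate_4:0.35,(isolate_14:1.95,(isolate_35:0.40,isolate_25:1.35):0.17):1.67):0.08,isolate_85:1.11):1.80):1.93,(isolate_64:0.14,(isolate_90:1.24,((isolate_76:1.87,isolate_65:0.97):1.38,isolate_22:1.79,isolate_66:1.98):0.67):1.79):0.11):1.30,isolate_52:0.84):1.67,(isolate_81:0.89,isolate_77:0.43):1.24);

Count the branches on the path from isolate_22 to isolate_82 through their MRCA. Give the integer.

8

The MRCA of isolate_22 and isolate_82 is the node subtending ((((isolate_68,isolate_17,isolate_82),(isolate_31,isolate_43)),((isolate_80,(isolate_78,isolate_16)),(isolate_4,(isolate_14,(isolate_35,isolate_25))),isolate_85)),(isolate_64,(isolate_90,((isolate_76,isolate_65),isolate_22,isolate_66)))).
From isolate_22 up to that node: 4 branches. From isolate_82 up to the same node: 4 branches. Total: 4 + 4 = 8.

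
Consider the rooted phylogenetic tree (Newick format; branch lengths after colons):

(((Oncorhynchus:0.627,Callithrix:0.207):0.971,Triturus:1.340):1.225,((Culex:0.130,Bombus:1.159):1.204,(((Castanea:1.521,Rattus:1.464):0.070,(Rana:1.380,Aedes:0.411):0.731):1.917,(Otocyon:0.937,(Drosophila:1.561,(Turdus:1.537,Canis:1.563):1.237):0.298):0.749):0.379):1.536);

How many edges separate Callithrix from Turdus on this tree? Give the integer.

9

The MRCA of Callithrix and Turdus is the root of the tree.
From Callithrix up to that node: 3 branches. From Turdus up to the same node: 6 branches. Total: 3 + 6 = 9.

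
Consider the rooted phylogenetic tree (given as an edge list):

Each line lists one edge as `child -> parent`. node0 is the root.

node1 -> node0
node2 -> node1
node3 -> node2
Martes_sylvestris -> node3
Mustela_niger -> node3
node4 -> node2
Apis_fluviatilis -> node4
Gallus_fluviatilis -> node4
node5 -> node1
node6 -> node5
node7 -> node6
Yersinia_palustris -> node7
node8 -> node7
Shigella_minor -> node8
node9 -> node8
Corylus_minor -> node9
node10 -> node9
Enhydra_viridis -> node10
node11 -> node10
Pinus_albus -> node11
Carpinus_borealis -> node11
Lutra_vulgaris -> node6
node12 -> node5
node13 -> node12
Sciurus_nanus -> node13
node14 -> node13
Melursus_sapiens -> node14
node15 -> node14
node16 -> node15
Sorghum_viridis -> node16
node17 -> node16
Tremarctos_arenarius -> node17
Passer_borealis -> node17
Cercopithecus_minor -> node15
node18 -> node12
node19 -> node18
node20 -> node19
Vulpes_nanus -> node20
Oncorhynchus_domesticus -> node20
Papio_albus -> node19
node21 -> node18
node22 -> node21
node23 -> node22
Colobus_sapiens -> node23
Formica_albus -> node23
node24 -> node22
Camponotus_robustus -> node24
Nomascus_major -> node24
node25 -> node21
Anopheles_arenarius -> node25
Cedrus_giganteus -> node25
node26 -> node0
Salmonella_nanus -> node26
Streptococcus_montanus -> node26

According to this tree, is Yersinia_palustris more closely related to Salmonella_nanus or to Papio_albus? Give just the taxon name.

The MRCA of Yersinia_palustris and Papio_albus subtends (((Yersinia_palustris,(Shigella_minor,(Corylus_minor,(Enhydra_viridis,(Pinus_albus,Carpinus_borealis))))),Lutra_vulgaris),((Sciurus_nanus,(Melursus_sapiens,((Sorghum_viridis,(Tremarctos_arenarius,Passer_borealis)),Cercopithecus_minor))),(((Vulpes_nanus,Oncorhynchus_domesticus),Papio_albus),(((Colobus_sapiens,Formica_albus),(Camponotus_robustus,Nomascus_major)),(Anopheles_arenarius,Cedrus_giganteus))))) (22 taxa).
The MRCA of Yersinia_palustris and Salmonella_nanus is the root, subtending the entire tree (28 taxa).
The first is nested inside the second, so Yersinia_palustris shares a more recent common ancestor with Papio_albus.

Papio_albus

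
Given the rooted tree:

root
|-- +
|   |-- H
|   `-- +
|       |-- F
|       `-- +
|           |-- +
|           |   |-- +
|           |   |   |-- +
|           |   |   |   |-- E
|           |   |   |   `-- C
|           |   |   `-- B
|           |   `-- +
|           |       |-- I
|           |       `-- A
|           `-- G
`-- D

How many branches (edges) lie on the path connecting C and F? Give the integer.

6

The MRCA of C and F is the node subtending (F,((((E,C),B),(I,A)),G)).
From C up to that node: 5 branches. From F up to the same node: 1 branch. Total: 5 + 1 = 6.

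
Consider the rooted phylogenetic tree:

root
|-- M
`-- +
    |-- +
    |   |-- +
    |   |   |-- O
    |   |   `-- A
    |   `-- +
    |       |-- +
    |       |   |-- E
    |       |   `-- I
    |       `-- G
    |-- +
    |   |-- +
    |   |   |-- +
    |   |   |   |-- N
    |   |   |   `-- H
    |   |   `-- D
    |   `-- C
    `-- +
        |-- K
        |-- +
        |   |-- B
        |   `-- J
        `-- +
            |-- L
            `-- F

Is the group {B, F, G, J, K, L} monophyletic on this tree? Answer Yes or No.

No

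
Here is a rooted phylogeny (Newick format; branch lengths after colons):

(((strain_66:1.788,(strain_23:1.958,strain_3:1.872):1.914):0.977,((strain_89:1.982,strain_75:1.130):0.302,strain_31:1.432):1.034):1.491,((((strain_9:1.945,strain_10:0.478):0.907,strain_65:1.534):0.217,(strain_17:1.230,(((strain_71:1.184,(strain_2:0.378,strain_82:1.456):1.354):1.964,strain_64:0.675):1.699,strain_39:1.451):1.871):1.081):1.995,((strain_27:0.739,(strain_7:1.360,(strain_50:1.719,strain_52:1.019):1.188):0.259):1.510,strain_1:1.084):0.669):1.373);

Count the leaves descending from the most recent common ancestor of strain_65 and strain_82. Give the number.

The MRCA of strain_65 and strain_82 is the node subtending (((strain_9,strain_10),strain_65),(strain_17,(((strain_71,(strain_2,strain_82)),strain_64),strain_39))).
That clade contains 9 terminal taxa: strain_10, strain_17, strain_2, strain_39, strain_64, strain_65, strain_71, strain_82, strain_9.

9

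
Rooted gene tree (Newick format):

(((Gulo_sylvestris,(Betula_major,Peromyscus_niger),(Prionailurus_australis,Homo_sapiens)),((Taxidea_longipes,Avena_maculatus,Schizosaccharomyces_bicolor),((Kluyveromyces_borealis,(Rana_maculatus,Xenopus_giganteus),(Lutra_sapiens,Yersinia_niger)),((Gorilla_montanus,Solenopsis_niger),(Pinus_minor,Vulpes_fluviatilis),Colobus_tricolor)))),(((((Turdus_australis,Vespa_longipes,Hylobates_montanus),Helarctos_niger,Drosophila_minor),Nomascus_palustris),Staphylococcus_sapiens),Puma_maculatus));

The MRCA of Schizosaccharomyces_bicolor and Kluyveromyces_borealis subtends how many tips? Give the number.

13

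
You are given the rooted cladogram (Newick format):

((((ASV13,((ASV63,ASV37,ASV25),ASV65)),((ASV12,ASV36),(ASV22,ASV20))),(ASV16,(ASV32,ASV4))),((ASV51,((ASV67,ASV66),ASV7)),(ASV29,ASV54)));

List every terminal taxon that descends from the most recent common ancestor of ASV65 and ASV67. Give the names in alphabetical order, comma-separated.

Tracing ASV65: it sits inside ((ASV63,ASV37,ASV25),ASV65).
Tracing ASV67: it sits inside (ASV67,ASV66).
The smallest clade enclosing both is the whole tree (their MRCA is the root), so the answer is all 18 tips in alphabetical order.

ASV12, ASV13, ASV16, ASV20, ASV22, ASV25, ASV29, ASV32, ASV36, ASV37, ASV4, ASV51, ASV54, ASV63, ASV65, ASV66, ASV67, ASV7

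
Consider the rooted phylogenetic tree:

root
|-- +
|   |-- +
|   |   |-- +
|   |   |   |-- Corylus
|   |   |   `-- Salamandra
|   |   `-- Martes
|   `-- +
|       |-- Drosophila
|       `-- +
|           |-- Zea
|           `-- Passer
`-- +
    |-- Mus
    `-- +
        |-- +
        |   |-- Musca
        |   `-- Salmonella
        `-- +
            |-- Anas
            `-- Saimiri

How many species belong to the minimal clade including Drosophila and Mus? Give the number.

The MRCA of Drosophila and Mus is the root, so the clade is the entire tree.
That clade contains 11 terminal taxa: Anas, Corylus, Drosophila, Martes, Mus, Musca, Passer, Saimiri, Salamandra, Salmonella, Zea.

11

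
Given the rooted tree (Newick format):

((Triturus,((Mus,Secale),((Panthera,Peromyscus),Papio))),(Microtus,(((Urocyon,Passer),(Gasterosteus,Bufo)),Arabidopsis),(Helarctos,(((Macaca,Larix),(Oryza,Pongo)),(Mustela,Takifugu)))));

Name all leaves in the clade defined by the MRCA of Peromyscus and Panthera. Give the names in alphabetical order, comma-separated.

Tracing Peromyscus: it sits inside (Panthera,Peromyscus).
Tracing Panthera: it sits inside (Panthera,Peromyscus).
The smallest clade enclosing both is (Panthera,Peromyscus); the answer is its 2 terminal taxa in alphabetical order.

Panthera, Peromyscus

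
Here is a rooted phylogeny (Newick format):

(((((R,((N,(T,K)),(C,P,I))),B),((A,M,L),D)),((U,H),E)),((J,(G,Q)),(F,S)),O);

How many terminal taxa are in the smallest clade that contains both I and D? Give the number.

12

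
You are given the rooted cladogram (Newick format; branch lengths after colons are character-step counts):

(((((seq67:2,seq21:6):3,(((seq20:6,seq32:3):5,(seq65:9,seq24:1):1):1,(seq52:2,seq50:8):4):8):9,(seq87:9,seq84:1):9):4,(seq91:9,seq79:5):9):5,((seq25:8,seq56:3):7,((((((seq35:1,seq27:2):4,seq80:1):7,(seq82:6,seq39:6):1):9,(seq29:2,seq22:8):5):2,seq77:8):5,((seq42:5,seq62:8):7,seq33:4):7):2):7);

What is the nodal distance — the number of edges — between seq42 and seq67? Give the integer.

The MRCA of seq42 and seq67 is the root of the tree.
From seq42 up to that node: 5 branches. From seq67 up to the same node: 5 branches. Total: 5 + 5 = 10.

10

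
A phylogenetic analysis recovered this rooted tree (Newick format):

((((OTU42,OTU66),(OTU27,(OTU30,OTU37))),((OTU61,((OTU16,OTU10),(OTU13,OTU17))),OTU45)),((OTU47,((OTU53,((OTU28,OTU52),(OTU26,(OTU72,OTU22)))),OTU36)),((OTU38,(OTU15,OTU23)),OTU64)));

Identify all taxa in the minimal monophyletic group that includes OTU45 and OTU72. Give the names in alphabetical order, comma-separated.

Tracing OTU45: it sits inside ((OTU61,((OTU16,OTU10),(OTU13,OTU17))),OTU45).
Tracing OTU72: it sits inside (OTU72,OTU22).
The smallest clade enclosing both is the whole tree (their MRCA is the root), so the answer is all 23 tips in alphabetical order.

OTU10, OTU13, OTU15, OTU16, OTU17, OTU22, OTU23, OTU26, OTU27, OTU28, OTU30, OTU36, OTU37, OTU38, OTU42, OTU45, OTU47, OTU52, OTU53, OTU61, OTU64, OTU66, OTU72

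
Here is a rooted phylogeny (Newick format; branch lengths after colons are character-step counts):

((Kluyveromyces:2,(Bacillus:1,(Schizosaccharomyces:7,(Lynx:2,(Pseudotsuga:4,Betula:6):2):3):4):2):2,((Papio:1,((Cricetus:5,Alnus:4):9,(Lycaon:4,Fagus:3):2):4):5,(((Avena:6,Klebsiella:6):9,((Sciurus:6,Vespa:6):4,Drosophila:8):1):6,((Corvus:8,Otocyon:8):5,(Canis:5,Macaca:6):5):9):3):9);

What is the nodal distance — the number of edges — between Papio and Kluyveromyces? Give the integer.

The MRCA of Papio and Kluyveromyces is the root of the tree.
From Papio up to that node: 3 branches. From Kluyveromyces up to the same node: 2 branches. Total: 3 + 2 = 5.

5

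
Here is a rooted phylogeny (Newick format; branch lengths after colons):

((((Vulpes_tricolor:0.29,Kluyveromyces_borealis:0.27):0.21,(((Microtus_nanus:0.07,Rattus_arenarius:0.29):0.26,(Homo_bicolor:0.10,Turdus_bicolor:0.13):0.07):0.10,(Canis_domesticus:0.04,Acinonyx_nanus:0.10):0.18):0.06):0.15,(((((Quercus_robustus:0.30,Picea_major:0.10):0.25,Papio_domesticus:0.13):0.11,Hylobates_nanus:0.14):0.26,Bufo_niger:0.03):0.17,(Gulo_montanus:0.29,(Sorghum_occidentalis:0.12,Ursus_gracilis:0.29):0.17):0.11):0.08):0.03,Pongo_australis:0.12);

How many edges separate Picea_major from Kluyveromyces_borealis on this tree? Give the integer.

The MRCA of Picea_major and Kluyveromyces_borealis is the node subtending (((Vulpes_tricolor,Kluyveromyces_borealis),(((Microtus_nanus,Rattus_arenarius),(Homo_bicolor,Turdus_bicolor)),(Canis_domesticus,Acinonyx_nanus))),(((((Quercus_robustus,Picea_major),Papio_domesticus),Hylobates_nanus),Bufo_niger),(Gulo_montanus,(Sorghum_occidentalis,Ursus_gracilis)))).
From Picea_major up to that node: 6 branches. From Kluyveromyces_borealis up to the same node: 3 branches. Total: 6 + 3 = 9.

9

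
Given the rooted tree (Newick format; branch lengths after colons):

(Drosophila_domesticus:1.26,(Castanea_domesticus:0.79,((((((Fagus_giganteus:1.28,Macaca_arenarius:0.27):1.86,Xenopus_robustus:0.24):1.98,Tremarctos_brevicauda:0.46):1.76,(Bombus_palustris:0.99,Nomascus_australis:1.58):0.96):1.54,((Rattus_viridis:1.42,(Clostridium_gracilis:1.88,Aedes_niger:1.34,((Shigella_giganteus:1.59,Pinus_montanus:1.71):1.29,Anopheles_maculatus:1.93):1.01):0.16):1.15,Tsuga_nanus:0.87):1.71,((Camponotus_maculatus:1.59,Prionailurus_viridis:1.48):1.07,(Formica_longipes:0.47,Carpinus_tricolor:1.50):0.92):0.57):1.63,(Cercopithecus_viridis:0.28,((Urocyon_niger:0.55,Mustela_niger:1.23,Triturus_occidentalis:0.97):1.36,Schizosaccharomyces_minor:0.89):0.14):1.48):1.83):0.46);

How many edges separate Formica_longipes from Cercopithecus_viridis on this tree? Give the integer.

The MRCA of Formica_longipes and Cercopithecus_viridis is the node subtending ((((((Fagus_giganteus,Macaca_arenarius),Xenopus_robustus),Tremarctos_brevicauda),(Bombus_palustris,Nomascus_australis)),((Rattus_viridis,(Clostridium_gracilis,Aedes_niger,((Shigella_giganteus,Pinus_montanus),Anopheles_maculatus))),Tsuga_nanus),((Camponotus_maculatus,Prionailurus_viridis),(Formica_longipes,Carpinus_tricolor))),(Cercopithecus_viridis,((Urocyon_niger,Mustela_niger,Triturus_occidentalis),Schizosaccharomyces_minor))).
From Formica_longipes up to that node: 4 branches. From Cercopithecus_viridis up to the same node: 2 branches. Total: 4 + 2 = 6.

6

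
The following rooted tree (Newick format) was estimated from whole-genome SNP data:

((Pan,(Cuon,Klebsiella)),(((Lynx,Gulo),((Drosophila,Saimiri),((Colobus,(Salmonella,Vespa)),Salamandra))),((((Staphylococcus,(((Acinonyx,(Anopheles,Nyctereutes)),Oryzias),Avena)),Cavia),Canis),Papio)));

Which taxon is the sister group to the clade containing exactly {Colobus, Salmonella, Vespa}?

The clade containing exactly {Colobus, Salmonella, Vespa} attaches to the tree at the node subtending ((Colobus,(Salmonella,Vespa)),Salamandra).
The other lineage descending from that same node — the sister group — is the single tip Salamandra.

Salamandra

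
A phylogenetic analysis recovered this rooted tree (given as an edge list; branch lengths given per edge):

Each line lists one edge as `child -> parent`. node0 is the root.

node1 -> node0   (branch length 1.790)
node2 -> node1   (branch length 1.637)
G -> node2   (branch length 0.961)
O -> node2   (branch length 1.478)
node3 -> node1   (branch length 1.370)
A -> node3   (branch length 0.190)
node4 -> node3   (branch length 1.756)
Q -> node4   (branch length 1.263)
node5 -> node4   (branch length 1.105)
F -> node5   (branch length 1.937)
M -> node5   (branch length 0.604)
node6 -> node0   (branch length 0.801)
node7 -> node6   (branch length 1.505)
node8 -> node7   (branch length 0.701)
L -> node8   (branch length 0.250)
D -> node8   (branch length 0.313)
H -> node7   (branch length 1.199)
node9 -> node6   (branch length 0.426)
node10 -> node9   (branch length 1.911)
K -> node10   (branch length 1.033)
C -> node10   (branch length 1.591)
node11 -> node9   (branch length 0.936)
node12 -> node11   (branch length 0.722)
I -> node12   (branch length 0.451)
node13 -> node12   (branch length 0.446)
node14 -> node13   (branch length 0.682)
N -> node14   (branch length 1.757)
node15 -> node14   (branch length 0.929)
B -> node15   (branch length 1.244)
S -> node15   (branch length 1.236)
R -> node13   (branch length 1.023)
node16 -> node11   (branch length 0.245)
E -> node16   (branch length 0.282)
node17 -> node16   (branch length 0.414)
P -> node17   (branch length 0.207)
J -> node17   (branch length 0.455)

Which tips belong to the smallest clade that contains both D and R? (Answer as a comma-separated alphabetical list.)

B, C, D, E, H, I, J, K, L, N, P, R, S

Tracing D: it sits inside (L,D).
Tracing R: it sits inside ((N,(B,S)),R).
The smallest clade enclosing both is (((L,D),H),((K,C),((I,((N,(B,S)),R)),(E,(P,J))))); the answer is its 13 terminal taxa in alphabetical order.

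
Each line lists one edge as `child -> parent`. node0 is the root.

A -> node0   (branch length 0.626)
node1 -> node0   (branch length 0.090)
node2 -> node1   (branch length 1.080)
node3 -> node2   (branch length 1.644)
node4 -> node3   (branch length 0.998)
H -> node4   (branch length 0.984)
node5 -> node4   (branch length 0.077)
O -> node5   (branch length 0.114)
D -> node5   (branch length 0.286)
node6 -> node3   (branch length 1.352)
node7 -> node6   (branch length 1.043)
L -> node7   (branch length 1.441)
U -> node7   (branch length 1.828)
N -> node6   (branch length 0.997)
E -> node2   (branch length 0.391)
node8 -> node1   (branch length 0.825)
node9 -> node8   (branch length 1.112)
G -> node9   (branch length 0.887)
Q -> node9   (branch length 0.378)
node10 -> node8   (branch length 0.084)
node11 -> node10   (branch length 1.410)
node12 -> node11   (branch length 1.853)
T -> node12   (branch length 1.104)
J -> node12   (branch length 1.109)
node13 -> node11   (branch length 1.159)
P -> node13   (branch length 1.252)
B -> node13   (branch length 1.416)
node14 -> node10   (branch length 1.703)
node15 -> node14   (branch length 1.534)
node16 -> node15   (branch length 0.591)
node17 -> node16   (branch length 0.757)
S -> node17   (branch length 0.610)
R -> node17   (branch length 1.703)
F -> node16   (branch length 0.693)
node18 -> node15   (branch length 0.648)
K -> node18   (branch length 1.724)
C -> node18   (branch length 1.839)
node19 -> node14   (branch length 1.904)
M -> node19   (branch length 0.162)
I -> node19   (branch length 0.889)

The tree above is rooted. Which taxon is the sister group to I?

I attaches to the tree at the node subtending (M,I).
The other lineage descending from that same node — the sister group — is the single tip M.

M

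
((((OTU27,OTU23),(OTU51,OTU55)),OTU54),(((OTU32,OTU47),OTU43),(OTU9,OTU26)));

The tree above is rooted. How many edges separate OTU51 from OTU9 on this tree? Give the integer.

The MRCA of OTU51 and OTU9 is the root of the tree.
From OTU51 up to that node: 4 branches. From OTU9 up to the same node: 3 branches. Total: 4 + 3 = 7.

7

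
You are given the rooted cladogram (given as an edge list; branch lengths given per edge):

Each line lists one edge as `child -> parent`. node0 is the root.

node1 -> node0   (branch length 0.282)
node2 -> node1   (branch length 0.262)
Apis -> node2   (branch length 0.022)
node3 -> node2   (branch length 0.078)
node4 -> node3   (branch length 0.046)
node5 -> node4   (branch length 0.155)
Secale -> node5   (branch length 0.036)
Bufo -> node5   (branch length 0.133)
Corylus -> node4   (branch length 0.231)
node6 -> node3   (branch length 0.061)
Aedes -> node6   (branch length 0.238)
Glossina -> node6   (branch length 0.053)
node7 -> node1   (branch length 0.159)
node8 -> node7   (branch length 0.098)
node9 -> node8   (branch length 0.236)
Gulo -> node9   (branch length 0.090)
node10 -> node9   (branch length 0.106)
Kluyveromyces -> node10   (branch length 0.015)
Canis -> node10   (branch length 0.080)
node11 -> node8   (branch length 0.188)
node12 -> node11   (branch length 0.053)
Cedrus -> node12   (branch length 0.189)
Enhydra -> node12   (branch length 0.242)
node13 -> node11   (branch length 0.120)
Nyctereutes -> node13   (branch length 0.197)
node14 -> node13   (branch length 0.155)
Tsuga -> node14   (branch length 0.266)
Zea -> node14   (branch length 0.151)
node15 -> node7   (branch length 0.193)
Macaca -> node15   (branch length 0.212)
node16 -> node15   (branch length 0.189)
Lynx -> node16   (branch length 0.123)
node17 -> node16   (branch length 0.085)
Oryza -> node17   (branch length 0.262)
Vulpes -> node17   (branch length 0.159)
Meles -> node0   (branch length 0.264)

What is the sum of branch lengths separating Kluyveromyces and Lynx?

0.960

The path runs Kluyveromyces → … → MRCA → … → Lynx; the MRCA is the node subtending (((Gulo,(Kluyveromyces,Canis)),((Cedrus,Enhydra),(Nyctereutes,(Tsuga,Zea)))),(Macaca,(Lynx,(Oryza,Vulpes)))).
Branch lengths along that path: 0.015 + 0.106 + 0.236 + 0.098 + 0.193 + 0.189 + 0.123 = 0.960.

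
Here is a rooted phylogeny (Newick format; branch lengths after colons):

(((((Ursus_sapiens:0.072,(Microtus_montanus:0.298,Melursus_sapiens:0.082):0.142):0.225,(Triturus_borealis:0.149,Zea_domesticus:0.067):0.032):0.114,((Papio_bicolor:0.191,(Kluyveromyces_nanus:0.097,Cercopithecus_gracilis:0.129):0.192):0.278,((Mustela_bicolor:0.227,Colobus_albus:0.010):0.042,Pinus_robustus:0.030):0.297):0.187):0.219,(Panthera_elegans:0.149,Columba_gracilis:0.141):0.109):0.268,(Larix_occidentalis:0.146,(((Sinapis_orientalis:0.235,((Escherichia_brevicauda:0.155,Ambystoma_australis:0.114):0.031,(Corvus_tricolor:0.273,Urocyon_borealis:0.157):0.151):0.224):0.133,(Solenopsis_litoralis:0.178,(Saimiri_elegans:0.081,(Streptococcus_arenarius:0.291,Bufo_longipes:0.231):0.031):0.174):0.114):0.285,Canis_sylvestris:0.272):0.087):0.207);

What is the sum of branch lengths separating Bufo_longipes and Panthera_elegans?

The path runs Bufo_longipes → … → MRCA → … → Panthera_elegans; the MRCA is the root of the tree.
Branch lengths along that path: 0.231 + 0.031 + 0.174 + 0.114 + 0.285 + 0.087 + 0.207 + 0.268 + 0.109 + 0.149 = 1.655.

1.655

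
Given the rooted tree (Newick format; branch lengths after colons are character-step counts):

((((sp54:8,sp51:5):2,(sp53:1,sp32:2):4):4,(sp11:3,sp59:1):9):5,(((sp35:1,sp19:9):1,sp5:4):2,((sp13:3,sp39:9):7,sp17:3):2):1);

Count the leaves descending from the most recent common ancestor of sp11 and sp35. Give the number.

The MRCA of sp11 and sp35 is the root, so the clade is the entire tree.
That clade contains 12 terminal taxa: sp11, sp13, sp17, sp19, sp32, sp35, sp39, sp5, sp51, sp53, sp54, sp59.

12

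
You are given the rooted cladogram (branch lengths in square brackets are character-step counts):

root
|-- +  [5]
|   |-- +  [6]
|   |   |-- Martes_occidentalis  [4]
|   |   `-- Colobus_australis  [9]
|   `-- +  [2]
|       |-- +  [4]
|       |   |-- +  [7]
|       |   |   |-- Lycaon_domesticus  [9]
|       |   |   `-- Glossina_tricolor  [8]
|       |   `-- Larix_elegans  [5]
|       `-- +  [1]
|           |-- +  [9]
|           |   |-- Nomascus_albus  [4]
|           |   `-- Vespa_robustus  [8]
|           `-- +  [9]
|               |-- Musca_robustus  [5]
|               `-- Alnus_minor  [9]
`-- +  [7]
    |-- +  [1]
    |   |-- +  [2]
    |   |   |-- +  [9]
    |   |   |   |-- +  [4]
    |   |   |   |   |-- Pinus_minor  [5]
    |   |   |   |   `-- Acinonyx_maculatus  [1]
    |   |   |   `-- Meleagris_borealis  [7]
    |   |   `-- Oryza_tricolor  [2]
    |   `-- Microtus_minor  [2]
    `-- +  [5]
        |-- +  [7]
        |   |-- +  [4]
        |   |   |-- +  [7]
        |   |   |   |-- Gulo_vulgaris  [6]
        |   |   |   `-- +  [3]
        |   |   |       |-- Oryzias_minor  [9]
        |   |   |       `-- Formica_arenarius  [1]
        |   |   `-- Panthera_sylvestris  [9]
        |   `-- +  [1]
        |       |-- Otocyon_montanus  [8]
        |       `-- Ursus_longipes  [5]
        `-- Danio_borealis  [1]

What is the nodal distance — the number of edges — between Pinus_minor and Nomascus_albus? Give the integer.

11

The MRCA of Pinus_minor and Nomascus_albus is the root of the tree.
From Pinus_minor up to that node: 6 branches. From Nomascus_albus up to the same node: 5 branches. Total: 6 + 5 = 11.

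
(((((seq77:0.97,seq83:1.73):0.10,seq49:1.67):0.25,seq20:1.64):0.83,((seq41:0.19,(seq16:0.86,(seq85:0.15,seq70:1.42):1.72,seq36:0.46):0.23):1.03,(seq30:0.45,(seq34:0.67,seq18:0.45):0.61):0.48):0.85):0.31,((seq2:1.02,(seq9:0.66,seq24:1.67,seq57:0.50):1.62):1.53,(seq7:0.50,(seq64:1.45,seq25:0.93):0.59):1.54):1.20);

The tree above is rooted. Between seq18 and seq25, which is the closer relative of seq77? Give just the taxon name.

seq18

The MRCA of seq77 and seq18 subtends ((((seq77,seq83),seq49),seq20),((seq41,(seq16,(seq85,seq70),seq36)),(seq30,(seq34,seq18)))) (12 taxa).
The MRCA of seq77 and seq25 is the root, subtending the entire tree (19 taxa).
The first is nested inside the second, so seq77 shares a more recent common ancestor with seq18.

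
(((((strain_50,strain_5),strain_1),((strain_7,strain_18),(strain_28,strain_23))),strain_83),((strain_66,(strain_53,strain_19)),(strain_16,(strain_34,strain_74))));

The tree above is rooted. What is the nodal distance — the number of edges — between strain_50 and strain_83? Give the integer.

5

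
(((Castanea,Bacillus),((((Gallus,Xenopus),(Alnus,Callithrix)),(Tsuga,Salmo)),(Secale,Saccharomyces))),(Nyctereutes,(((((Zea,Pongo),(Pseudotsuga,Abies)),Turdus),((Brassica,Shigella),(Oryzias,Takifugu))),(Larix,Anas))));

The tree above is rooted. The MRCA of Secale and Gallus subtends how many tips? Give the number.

The MRCA of Secale and Gallus is the node subtending ((((Gallus,Xenopus),(Alnus,Callithrix)),(Tsuga,Salmo)),(Secale,Saccharomyces)).
That clade contains 8 terminal taxa: Alnus, Callithrix, Gallus, Saccharomyces, Salmo, Secale, Tsuga, Xenopus.

8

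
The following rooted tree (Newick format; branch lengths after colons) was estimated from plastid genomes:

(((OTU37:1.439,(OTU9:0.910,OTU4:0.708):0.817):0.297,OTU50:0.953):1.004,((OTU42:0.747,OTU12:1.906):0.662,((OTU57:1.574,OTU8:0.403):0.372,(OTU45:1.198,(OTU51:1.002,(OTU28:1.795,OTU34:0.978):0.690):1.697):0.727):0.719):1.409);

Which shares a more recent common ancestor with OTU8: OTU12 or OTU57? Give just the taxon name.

The MRCA of OTU8 and OTU57 subtends (OTU57,OTU8) (2 taxa).
The MRCA of OTU8 and OTU12 subtends ((OTU42,OTU12),((OTU57,OTU8),(OTU45,(OTU51,(OTU28,OTU34))))) (8 taxa).
The first is nested inside the second, so OTU8 shares a more recent common ancestor with OTU57.

OTU57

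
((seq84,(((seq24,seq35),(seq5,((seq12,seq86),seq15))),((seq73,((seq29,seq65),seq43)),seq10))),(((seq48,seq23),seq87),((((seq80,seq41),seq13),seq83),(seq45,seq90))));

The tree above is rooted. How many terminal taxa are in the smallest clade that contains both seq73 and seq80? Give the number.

The MRCA of seq73 and seq80 is the root, so the clade is the entire tree.
That clade contains 21 terminal taxa: seq10, seq12, seq13, seq15, seq23, seq24, seq29, seq35, seq41, seq43, seq45, seq48, seq5, seq65, seq73, seq80, seq83, seq84, seq86, seq87, seq90.

21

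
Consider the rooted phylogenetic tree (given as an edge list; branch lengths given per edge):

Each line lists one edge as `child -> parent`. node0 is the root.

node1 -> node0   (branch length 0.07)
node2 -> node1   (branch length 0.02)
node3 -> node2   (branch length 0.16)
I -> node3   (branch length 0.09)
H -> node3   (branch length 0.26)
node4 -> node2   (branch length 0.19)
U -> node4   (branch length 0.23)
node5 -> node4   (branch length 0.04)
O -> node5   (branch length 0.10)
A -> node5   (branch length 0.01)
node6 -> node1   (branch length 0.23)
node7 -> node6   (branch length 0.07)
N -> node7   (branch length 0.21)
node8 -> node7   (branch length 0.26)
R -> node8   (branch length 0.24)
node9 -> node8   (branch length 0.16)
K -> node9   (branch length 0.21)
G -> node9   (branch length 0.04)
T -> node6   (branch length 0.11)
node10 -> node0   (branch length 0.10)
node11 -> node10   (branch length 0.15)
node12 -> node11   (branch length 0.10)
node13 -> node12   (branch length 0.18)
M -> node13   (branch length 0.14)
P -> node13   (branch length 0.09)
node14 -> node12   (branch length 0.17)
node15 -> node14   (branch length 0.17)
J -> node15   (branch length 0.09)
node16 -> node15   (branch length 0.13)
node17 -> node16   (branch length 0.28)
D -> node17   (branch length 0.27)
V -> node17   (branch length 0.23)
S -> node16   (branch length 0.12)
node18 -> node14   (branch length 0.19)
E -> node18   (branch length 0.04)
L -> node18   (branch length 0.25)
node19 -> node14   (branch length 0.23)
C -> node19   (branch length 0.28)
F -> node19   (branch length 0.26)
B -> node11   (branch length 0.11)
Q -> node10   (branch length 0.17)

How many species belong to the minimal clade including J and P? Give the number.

10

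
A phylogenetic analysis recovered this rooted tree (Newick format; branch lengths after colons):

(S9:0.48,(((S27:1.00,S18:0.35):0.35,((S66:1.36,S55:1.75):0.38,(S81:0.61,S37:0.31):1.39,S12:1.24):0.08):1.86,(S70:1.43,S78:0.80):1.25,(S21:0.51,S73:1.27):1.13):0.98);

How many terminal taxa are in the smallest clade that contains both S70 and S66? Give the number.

11

The MRCA of S70 and S66 is the node subtending (((S27,S18),((S66,S55),(S81,S37),S12)),(S70,S78),(S21,S73)).
That clade contains 11 terminal taxa: S12, S18, S21, S27, S37, S55, S66, S70, S73, S78, S81.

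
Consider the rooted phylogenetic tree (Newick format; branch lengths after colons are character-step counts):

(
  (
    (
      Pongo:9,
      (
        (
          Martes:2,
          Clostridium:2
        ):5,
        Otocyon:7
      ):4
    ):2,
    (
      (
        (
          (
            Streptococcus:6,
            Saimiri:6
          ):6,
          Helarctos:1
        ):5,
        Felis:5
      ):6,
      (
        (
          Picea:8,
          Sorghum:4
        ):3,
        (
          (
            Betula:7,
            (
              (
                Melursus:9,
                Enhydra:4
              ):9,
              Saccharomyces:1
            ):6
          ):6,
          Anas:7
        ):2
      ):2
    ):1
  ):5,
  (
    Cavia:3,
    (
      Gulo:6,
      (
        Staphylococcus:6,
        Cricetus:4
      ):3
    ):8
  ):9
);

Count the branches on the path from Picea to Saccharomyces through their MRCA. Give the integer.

6

The MRCA of Picea and Saccharomyces is the node subtending ((Picea,Sorghum),((Betula,((Melursus,Enhydra),Saccharomyces)),Anas)).
From Picea up to that node: 2 branches. From Saccharomyces up to the same node: 4 branches. Total: 2 + 4 = 6.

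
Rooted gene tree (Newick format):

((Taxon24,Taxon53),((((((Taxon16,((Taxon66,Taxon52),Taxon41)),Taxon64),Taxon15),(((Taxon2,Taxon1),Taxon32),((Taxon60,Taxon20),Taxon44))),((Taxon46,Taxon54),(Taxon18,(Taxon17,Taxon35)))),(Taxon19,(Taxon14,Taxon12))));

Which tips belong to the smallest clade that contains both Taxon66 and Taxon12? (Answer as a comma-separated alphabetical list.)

Tracing Taxon66: it sits inside (Taxon66,Taxon52).
Tracing Taxon12: it sits inside (Taxon14,Taxon12).
The smallest clade enclosing both is ((((((Taxon16,((Taxon66,Taxon52),Taxon41)),Taxon64),Taxon15),(((Taxon2,Taxon1),Taxon32),((Taxon60,Taxon20),Taxon44))),((Taxon46,Taxon54),(Taxon18,(Taxon17,Taxon35)))),(Taxon19,(Taxon14,Taxon12))); the answer is its 20 terminal taxa in alphabetical order.

Taxon1, Taxon12, Taxon14, Taxon15, Taxon16, Taxon17, Taxon18, Taxon19, Taxon2, Taxon20, Taxon32, Taxon35, Taxon41, Taxon44, Taxon46, Taxon52, Taxon54, Taxon60, Taxon64, Taxon66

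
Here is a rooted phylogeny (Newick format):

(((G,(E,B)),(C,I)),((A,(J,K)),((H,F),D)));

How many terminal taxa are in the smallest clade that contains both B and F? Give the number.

11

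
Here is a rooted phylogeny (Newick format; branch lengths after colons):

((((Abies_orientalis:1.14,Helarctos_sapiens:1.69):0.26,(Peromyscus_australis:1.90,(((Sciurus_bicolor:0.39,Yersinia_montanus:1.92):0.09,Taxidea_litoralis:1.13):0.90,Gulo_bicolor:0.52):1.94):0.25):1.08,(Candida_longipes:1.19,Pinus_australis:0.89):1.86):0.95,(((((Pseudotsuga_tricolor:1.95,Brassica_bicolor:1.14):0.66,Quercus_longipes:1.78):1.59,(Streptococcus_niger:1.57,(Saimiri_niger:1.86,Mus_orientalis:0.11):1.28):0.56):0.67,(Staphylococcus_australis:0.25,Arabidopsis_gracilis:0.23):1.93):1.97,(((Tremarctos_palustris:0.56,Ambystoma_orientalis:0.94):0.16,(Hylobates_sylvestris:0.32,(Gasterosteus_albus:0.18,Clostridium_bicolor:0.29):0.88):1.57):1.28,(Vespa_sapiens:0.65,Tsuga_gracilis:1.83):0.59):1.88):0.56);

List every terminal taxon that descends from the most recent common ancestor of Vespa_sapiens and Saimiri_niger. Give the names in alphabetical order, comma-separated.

Tracing Vespa_sapiens: it sits inside (Vespa_sapiens,Tsuga_gracilis).
Tracing Saimiri_niger: it sits inside (Saimiri_niger,Mus_orientalis).
The smallest clade enclosing both is (((((Pseudotsuga_tricolor,Brassica_bicolor),Quercus_longipes),(Streptococcus_niger,(Saimiri_niger,Mus_orientalis))),(Staphylococcus_australis,Arabidopsis_gracilis)),(((Tremarctos_palustris,Ambystoma_orientalis),(Hylobates_sylvestris,(Gasterosteus_albus,Clostridium_bicolor))),(Vespa_sapiens,Tsuga_gracilis))); the answer is its 15 terminal taxa in alphabetical order.

Ambystoma_orientalis, Arabidopsis_gracilis, Brassica_bicolor, Clostridium_bicolor, Gasterosteus_albus, Hylobates_sylvestris, Mus_orientalis, Pseudotsuga_tricolor, Quercus_longipes, Saimiri_niger, Staphylococcus_australis, Streptococcus_niger, Tremarctos_palustris, Tsuga_gracilis, Vespa_sapiens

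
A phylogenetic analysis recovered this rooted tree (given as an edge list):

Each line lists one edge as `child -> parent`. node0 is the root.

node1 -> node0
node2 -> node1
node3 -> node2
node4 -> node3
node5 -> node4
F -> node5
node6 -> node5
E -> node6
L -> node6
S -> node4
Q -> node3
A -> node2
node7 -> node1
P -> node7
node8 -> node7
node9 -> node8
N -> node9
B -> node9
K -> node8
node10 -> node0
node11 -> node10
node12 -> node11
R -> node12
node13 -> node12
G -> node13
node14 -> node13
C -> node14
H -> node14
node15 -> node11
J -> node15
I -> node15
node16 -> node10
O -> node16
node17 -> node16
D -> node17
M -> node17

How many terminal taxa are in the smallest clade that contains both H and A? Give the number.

19

The MRCA of H and A is the root, so the clade is the entire tree.
That clade contains 19 terminal taxa: A, B, C, D, E, F, G, H, I, J, K, L, M, N, O, P, Q, R, S.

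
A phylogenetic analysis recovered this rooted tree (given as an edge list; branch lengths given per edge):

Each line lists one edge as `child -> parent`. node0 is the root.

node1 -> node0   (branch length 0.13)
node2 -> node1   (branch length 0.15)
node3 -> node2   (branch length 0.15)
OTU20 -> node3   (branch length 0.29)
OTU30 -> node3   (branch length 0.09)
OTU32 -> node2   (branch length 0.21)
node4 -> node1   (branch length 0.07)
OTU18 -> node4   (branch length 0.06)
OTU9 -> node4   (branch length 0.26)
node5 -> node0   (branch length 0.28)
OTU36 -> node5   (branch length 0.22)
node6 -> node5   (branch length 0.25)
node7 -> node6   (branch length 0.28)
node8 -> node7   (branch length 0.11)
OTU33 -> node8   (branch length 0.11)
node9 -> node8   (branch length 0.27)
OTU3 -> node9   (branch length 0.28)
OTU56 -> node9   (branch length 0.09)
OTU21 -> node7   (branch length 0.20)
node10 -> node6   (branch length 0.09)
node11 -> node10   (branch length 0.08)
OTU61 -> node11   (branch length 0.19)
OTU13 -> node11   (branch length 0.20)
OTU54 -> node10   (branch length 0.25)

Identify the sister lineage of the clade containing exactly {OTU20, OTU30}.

The clade containing exactly {OTU20, OTU30} attaches to the tree at the node subtending ((OTU20,OTU30),OTU32).
The other lineage descending from that same node — the sister group — is the single tip OTU32.

OTU32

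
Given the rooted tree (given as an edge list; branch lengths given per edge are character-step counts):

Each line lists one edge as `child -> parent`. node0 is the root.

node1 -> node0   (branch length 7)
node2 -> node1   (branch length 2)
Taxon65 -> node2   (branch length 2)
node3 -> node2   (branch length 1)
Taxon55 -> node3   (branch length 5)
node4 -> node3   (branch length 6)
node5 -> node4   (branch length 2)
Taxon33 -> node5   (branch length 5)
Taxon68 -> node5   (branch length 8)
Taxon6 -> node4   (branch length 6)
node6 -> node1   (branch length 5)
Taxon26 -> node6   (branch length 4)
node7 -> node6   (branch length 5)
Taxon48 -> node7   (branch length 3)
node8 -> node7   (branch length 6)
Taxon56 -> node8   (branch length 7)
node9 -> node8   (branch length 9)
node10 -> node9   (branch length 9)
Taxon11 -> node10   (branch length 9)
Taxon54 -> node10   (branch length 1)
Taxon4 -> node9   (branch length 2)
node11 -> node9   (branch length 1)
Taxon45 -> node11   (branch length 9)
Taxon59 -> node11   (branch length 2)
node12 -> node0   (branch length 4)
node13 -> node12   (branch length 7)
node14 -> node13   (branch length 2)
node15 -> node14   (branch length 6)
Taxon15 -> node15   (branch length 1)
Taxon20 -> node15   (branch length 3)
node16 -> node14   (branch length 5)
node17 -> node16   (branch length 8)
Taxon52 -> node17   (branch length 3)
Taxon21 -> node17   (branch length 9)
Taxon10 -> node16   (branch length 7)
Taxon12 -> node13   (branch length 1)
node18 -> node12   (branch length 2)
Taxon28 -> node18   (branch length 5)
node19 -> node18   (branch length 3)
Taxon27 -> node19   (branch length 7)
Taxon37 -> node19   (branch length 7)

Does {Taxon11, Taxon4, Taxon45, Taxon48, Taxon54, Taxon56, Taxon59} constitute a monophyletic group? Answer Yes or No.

Yes

The most recent common ancestor of these taxa subtends (Taxon48,(Taxon56,((Taxon11,Taxon54),Taxon4,(Taxon45,Taxon59)))).
That clade has exactly 7 tips — every listed taxon and nothing else — so the group is monophyletic.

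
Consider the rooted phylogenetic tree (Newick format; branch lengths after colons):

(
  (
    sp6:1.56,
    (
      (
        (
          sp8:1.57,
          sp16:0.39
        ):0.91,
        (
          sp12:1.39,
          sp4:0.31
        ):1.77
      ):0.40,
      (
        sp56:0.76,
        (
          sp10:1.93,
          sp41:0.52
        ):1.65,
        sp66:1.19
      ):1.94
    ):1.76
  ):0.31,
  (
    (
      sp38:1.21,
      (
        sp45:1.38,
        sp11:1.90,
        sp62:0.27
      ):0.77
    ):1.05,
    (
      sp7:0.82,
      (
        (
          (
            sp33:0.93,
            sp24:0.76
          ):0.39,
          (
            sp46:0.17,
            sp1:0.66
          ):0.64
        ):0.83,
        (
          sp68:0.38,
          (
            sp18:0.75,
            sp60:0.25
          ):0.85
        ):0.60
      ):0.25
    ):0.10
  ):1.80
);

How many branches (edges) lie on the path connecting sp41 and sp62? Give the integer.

The MRCA of sp41 and sp62 is the root of the tree.
From sp41 up to that node: 5 branches. From sp62 up to the same node: 4 branches. Total: 5 + 4 = 9.

9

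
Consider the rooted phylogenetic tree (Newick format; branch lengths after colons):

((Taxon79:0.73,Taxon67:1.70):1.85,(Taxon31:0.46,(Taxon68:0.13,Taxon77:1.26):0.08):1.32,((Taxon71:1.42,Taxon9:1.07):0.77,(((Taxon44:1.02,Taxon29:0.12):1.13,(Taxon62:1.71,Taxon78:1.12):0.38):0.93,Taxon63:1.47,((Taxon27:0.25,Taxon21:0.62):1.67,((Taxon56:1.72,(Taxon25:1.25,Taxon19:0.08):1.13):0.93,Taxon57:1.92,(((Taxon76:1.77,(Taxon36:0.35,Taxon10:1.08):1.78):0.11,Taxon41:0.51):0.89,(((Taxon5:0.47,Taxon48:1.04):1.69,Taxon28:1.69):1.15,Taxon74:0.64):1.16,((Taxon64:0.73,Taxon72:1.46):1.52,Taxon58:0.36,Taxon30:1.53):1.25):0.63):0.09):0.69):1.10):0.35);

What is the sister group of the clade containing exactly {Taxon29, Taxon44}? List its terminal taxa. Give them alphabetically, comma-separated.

Taxon62, Taxon78

The clade containing exactly {Taxon29, Taxon44} attaches to the tree at the node subtending ((Taxon44,Taxon29),(Taxon62,Taxon78)).
The other lineage descending from that same node — the sister group — is (Taxon62,Taxon78); its 2 tips in alphabetical order are the answer.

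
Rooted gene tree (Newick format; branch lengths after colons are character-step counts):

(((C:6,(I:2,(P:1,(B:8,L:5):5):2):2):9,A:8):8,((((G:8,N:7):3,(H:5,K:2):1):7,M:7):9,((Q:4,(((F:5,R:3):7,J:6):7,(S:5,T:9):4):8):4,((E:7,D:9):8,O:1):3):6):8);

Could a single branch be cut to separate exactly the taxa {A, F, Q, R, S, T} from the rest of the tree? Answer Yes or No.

No

The MRCA of the listed taxa is the root, so the smallest clade containing them is the whole tree.
That clade also contains B, C, D, E, G, H, I, J, K, L, M, N, O, P, which are not in the proposed group, so the group is not monophyletic.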